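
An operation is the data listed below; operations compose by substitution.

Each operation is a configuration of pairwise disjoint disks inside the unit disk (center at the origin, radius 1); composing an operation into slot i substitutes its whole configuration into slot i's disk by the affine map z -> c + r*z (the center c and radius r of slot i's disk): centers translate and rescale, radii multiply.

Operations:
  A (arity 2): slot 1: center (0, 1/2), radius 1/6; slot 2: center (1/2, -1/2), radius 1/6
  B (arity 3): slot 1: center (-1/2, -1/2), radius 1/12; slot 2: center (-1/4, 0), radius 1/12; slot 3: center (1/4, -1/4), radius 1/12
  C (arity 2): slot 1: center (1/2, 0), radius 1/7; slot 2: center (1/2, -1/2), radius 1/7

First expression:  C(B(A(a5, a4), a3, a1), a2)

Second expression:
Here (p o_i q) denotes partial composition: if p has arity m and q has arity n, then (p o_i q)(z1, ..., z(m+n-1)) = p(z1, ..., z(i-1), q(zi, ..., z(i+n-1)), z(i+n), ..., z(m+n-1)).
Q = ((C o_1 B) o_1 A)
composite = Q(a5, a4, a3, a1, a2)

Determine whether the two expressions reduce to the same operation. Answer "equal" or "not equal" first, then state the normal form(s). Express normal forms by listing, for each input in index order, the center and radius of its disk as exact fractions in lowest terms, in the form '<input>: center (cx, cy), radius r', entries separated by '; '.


equal; the common form is a1: center (15/28, -1/28), radius 1/84; a2: center (1/2, -1/2), radius 1/7; a3: center (13/28, 0), radius 1/84; a4: center (73/168, -13/168), radius 1/504; a5: center (3/7, -11/168), radius 1/504

The first expression reduces to a1: center (15/28, -1/28), radius 1/84; a2: center (1/2, -1/2), radius 1/7; a3: center (13/28, 0), radius 1/84; a4: center (73/168, -13/168), radius 1/504; a5: center (3/7, -11/168), radius 1/504
The second expression reduces to a1: center (15/28, -1/28), radius 1/84; a2: center (1/2, -1/2), radius 1/7; a3: center (13/28, 0), radius 1/84; a4: center (73/168, -13/168), radius 1/504; a5: center (3/7, -11/168), radius 1/504
The forms coincide; equal.


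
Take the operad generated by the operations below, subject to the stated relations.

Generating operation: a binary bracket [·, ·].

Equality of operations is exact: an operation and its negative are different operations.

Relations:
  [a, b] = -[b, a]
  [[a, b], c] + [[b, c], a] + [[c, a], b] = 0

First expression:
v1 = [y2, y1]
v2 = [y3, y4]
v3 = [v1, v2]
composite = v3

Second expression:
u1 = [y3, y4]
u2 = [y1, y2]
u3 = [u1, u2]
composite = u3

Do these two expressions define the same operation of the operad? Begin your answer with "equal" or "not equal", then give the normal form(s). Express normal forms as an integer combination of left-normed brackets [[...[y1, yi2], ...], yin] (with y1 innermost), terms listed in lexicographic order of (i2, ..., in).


equal; both compose to -[[[y1, y2], y3], y4] + [[[y1, y2], y4], y3]

In normal form, the first expression is -[[[y1, y2], y3], y4] + [[[y1, y2], y4], y3]
In normal form, the second expression is -[[[y1, y2], y3], y4] + [[[y1, y2], y4], y3]
Same normal form: equal.


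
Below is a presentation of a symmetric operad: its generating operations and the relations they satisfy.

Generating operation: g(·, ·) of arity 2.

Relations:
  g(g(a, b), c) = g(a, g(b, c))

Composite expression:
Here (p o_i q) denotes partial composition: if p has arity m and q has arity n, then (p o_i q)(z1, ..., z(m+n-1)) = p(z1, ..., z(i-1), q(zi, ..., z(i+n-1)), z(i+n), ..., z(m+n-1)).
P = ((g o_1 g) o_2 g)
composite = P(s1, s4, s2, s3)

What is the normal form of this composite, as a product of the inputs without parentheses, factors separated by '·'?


s1 · s4 · s2 · s3

Every regrouping of g is equal, so read the s-inputs in written order.
g(s4, s2) collapses to s4 · s2
g(s1, g(s4, s2)) collapses to s1 · s4 · s2
g(g(s1, g(s4, s2)), s3) collapses to s1 · s4 · s2 · s3


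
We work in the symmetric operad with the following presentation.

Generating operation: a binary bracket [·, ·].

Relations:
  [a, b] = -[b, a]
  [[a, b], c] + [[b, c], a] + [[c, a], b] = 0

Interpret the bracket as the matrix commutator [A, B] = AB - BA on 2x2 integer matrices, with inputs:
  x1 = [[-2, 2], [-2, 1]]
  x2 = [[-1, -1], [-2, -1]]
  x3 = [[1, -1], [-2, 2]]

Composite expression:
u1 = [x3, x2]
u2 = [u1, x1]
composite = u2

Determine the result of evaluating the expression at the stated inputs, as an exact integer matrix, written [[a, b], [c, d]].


[[2, 3], [6, -2]]


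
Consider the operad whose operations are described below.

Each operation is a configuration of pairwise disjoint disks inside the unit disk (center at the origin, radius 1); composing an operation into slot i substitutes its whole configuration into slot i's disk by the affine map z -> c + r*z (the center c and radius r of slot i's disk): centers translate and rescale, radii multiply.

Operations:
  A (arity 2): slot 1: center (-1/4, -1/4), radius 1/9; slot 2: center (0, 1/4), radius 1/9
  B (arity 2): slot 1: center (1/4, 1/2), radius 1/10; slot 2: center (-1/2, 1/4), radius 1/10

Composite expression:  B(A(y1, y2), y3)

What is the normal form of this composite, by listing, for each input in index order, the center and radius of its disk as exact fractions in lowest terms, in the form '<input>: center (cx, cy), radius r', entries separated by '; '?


y1: center (9/40, 19/40), radius 1/90; y2: center (1/4, 21/40), radius 1/90; y3: center (-1/2, 1/4), radius 1/10

Each y-disk chains the slot maps above it in B; radii multiply.
tracing y1 down its 2-map path: center (9/40, 19/40), radius 1/90
tracing y2 down its 2-map path: center (1/4, 21/40), radius 1/90
tracing y3 down its 1-map path: center (-1/2, 1/4), radius 1/10


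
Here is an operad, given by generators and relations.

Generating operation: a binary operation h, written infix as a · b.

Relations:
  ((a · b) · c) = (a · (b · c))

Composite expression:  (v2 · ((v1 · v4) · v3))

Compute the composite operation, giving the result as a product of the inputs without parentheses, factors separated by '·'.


v2 · v1 · v4 · v3

Every regrouping of h is equal, so read the v-inputs in written order.
(v1 · v4) linearizes to v1 · v4
((v1 · v4) · v3) linearizes to v1 · v4 · v3
(v2 · ((v1 · v4) · v3)) linearizes to v2 · v1 · v4 · v3


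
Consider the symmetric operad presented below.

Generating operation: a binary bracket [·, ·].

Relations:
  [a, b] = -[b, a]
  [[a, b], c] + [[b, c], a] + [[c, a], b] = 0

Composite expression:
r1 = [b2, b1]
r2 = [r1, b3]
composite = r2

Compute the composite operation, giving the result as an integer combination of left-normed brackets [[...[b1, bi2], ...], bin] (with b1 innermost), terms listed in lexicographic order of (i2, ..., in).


-[[b1, b2], b3]

A multilinear Lie element is pinned by b1-initial words (b1 innermost).
Composite bracket: [[b2, b1], b3]
Expanding via [a, b] = ab - ba: 4 signed words (2^2 = 4).
Only words starting with b1 matter:
  b1b2b3 appears with sign -1, giving the term -[[b1, b2], b3]


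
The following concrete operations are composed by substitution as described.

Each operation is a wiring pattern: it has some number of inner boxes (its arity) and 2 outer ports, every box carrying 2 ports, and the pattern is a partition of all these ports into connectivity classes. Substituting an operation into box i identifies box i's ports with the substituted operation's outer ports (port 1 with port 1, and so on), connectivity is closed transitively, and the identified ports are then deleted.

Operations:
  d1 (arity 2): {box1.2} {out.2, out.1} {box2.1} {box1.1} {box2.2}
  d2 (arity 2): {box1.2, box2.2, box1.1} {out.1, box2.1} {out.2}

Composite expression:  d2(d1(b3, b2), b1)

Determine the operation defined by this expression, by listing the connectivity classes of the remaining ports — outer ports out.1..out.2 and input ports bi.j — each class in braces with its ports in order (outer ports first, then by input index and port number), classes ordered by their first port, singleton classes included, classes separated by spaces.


{out.1, b1.1} {out.2} {b1.2} {b2.1} {b2.2} {b3.1} {b3.2}

Treat the ports identified at d2 as solder joints: merge, then drop.
after d1, the pattern on (b3, b2) reads {out.1, out.2} {b2.1} {b2.2} {b3.1} {b3.2} (out.j = its outer ports)
after d2, the pattern on (b3, b2, b1) reads {out.1, b1.1} {out.2} {b1.2} {b2.1} {b2.2} {b3.1} {b3.2} (out.j = its outer ports)


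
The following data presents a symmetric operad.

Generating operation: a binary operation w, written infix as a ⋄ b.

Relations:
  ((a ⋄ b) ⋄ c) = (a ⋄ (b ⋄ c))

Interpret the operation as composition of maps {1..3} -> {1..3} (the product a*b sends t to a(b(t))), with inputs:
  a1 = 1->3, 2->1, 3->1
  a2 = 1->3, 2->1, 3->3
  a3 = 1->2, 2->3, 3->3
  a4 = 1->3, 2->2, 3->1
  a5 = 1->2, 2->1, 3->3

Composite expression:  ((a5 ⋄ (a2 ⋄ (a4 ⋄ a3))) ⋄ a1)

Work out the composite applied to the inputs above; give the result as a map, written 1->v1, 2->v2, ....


(a4 ⋄ a3) = 1->2, 2->1, 3->1
(a2 ⋄ (a4 ⋄ a3)) = 1->1, 2->3, 3->3
(a5 ⋄ (a2 ⋄ (a4 ⋄ a3))) = 1->2, 2->3, 3->3
((a5 ⋄ (a2 ⋄ (a4 ⋄ a3))) ⋄ a1) = 1->3, 2->2, 3->2

1->3, 2->2, 3->2


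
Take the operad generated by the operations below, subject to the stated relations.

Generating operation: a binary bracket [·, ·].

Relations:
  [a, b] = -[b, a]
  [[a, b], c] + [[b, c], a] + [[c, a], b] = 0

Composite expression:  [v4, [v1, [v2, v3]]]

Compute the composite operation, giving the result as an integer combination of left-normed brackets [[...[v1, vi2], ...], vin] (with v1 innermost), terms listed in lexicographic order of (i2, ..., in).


-[[[v1, v2], v3], v4] + [[[v1, v3], v2], v4]

In the tensor algebra, words opening v1 carry the v1-anchored form.
Composite bracket: [v4, [v1, [v2, v3]]]
Applying ab - ba throughout gives 8 signed words (2^3 = 8).
Coefficients come from the v1-initial words:
  v1v2v3v4 (sign -1) contributes -[[[v1, v2], v3], v4]
  v1v3v2v4 (sign +1) contributes +[[[v1, v3], v2], v4]


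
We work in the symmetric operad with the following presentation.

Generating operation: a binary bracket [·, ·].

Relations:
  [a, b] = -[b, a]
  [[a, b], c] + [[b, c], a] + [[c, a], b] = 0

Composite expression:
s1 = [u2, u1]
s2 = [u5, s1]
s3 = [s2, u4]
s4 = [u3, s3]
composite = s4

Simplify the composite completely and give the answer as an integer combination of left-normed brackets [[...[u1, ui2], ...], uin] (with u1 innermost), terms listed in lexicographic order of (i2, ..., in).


-[[[[u1, u2], u5], u4], u3]

Left-normed coefficients sit on the u1-initial expansion words.
Composite bracket: [u3, [[u5, [u2, u1]], u4]]
Under [a, b] = ab - ba we get 16 signed associative words (2^4 = 16).
Collect the words opening with u1:
  from u1u2u5u4u3, sign -1: term -[[[[u1, u2], u5], u4], u3]


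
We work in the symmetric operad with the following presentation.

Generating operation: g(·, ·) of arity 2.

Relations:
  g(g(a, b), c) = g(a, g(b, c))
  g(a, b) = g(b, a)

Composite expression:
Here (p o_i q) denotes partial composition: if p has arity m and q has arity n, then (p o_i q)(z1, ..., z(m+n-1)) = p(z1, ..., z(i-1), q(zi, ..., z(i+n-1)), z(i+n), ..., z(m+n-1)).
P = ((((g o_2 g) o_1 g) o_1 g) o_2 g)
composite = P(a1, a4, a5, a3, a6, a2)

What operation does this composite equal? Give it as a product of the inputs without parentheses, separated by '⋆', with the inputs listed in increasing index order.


a1 ⋆ a2 ⋆ a3 ⋆ a4 ⋆ a5 ⋆ a6

Any arrangement under g is one operation, so sort the a-inputs.
g(a4, a5) unparenthesizes to a4 ⋆ a5
g(a1, g(a4, a5)) unparenthesizes to a1 ⋆ a4 ⋆ a5
g(g(a1, g(a4, a5)), a3) unparenthesizes to a1 ⋆ a4 ⋆ a5 ⋆ a3
g(a6, a2) unparenthesizes to a6 ⋆ a2
g(g(g(a1, g(a4, a5)), a3), g(a6, a2)) unparenthesizes to a1 ⋆ a4 ⋆ a5 ⋆ a3 ⋆ a6 ⋆ a2
the factors in increasing index order: a1 ⋆ a2 ⋆ a3 ⋆ a4 ⋆ a5 ⋆ a6


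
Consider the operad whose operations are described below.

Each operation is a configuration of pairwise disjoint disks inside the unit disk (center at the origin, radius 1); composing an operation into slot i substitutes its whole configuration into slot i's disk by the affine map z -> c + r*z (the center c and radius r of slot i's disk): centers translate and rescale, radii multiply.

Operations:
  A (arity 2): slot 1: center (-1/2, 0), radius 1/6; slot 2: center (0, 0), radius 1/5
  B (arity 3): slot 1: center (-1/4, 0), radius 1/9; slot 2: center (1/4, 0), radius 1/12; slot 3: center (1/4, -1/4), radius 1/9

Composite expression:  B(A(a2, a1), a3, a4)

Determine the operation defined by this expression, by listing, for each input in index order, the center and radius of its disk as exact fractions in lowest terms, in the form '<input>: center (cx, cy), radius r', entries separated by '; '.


a1: center (-1/4, 0), radius 1/45; a2: center (-11/36, 0), radius 1/54; a3: center (1/4, 0), radius 1/12; a4: center (1/4, -1/4), radius 1/9

Follow each a-input down from B: c' goes to c + r*c', radius to r*r'.
input a2: composing its 2 substitution steps yields center (-11/36, 0), radius 1/54
input a1: composing its 2 substitution steps yields center (-1/4, 0), radius 1/45
input a3: composing its 1 substitution step yields center (1/4, 0), radius 1/12
input a4: composing its 1 substitution step yields center (1/4, -1/4), radius 1/9


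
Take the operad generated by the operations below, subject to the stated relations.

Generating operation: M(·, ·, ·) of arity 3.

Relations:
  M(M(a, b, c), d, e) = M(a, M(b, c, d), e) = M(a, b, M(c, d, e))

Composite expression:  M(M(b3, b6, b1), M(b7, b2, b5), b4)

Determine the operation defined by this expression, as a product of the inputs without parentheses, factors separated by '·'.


b3 · b6 · b1 · b7 · b2 · b5 · b4


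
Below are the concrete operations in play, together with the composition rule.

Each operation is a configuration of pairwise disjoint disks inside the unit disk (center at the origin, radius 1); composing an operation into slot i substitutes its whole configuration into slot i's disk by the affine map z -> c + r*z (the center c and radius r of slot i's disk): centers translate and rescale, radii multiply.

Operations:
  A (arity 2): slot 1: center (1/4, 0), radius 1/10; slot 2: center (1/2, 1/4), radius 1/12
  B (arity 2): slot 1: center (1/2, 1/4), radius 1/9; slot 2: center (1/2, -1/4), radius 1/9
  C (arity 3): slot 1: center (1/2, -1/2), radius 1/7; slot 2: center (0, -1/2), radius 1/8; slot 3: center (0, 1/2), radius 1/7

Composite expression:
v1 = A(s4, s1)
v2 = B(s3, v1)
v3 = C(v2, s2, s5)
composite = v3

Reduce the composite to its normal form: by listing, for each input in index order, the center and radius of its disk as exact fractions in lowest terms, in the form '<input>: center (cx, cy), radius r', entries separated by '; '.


s1: center (73/126, -67/126), radius 1/756; s2: center (0, -1/2), radius 1/8; s3: center (4/7, -13/28), radius 1/63; s4: center (145/252, -15/28), radius 1/630; s5: center (0, 1/2), radius 1/7

Only the slot chain above each s matters under C; compose those maps.
s3: after 2 affine steps, its disk has center (4/7, -13/28), radius 1/63
s4: after 3 affine steps, its disk has center (145/252, -15/28), radius 1/630
s1: after 3 affine steps, its disk has center (73/126, -67/126), radius 1/756
s2: after 1 affine step, its disk has center (0, -1/2), radius 1/8
s5: after 1 affine step, its disk has center (0, 1/2), radius 1/7


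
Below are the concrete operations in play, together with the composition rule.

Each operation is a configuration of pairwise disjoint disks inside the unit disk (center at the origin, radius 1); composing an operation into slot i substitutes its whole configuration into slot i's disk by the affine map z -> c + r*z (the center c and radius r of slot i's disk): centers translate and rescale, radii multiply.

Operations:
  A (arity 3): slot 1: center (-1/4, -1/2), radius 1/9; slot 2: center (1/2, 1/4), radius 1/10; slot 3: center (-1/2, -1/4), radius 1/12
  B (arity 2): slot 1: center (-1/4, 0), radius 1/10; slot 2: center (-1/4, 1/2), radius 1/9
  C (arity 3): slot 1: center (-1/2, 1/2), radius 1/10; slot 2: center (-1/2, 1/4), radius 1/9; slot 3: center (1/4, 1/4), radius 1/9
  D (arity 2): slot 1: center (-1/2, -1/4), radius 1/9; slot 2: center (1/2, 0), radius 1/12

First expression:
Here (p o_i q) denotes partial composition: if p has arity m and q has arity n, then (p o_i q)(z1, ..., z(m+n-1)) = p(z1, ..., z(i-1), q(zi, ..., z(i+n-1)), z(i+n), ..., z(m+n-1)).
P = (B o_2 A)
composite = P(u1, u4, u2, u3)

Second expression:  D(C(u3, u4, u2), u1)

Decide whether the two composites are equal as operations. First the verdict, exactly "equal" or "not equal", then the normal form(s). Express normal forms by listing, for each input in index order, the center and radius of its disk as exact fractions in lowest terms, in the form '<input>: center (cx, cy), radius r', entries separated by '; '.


not equal: they reduce to u1: center (-1/4, 0), radius 1/10; u2: center (-7/36, 19/36), radius 1/90; u3: center (-11/36, 17/36), radius 1/108; u4: center (-5/18, 4/9), radius 1/81 and u1: center (1/2, 0), radius 1/12; u2: center (-17/36, -2/9), radius 1/81; u3: center (-5/9, -7/36), radius 1/90; u4: center (-5/9, -2/9), radius 1/81

The first composite normalizes to u1: center (-1/4, 0), radius 1/10; u2: center (-7/36, 19/36), radius 1/90; u3: center (-11/36, 17/36), radius 1/108; u4: center (-5/18, 4/9), radius 1/81
The second composite normalizes to u1: center (1/2, 0), radius 1/12; u2: center (-17/36, -2/9), radius 1/81; u3: center (-5/9, -7/36), radius 1/90; u4: center (-5/9, -2/9), radius 1/81
Distinct normal forms: not equal.


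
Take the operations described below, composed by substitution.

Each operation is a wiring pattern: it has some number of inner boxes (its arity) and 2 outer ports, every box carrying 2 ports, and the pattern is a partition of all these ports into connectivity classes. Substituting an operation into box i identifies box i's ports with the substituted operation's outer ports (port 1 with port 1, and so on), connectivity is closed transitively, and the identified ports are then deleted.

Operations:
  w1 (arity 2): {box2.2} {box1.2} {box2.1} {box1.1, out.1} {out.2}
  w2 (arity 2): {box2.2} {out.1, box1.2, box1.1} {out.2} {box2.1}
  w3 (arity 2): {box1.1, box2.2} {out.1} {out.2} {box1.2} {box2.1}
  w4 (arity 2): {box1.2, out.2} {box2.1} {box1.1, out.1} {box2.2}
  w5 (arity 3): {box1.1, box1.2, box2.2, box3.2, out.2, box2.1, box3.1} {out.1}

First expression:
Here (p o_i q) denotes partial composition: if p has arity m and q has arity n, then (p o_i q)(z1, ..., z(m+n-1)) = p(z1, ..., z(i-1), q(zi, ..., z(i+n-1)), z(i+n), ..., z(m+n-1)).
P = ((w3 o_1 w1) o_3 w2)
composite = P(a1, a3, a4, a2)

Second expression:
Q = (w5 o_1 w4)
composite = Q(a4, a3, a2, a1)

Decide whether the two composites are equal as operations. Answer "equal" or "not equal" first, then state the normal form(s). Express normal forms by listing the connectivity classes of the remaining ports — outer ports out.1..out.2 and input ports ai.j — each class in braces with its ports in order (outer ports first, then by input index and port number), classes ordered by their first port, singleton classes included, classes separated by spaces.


not equal — first {out.1} {out.2} {a1.1} {a1.2} {a2.1} {a2.2} {a3.1} {a3.2} {a4.1, a4.2}, second {out.1} {out.2, a1.1, a1.2, a2.1, a2.2, a4.1, a4.2} {a3.1} {a3.2}

Normal form of the first expression: {out.1} {out.2} {a1.1} {a1.2} {a2.1} {a2.2} {a3.1} {a3.2} {a4.1, a4.2}
Normal form of the second expression: {out.1} {out.2, a1.1, a1.2, a2.1, a2.2, a4.1, a4.2} {a3.1} {a3.2}
The forms do not match — not equal.


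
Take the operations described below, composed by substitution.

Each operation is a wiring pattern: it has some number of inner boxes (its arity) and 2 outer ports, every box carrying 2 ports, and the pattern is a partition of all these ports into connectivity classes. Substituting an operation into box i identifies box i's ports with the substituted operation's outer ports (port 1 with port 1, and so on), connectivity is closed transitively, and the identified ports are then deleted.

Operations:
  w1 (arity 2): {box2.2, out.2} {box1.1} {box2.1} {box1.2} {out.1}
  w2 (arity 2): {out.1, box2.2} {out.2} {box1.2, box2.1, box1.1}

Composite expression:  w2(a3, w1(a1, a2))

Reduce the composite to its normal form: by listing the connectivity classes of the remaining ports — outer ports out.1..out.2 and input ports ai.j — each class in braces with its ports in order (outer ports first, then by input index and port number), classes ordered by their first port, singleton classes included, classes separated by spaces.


{out.1, a2.2} {out.2} {a1.1} {a1.2} {a2.1} {a3.1, a3.2}

Connectivity passes through glued w2-boundaries; trace each wire chain.
through w1, on inputs (a1, a2): {out.1} {out.2, a2.2} {a1.1} {a1.2} {a2.1} (out.j = stage outer ports)
through w2, on inputs (a3, a1, a2): {out.1, a2.2} {out.2} {a1.1} {a1.2} {a2.1} {a3.1, a3.2} (out.j = stage outer ports)


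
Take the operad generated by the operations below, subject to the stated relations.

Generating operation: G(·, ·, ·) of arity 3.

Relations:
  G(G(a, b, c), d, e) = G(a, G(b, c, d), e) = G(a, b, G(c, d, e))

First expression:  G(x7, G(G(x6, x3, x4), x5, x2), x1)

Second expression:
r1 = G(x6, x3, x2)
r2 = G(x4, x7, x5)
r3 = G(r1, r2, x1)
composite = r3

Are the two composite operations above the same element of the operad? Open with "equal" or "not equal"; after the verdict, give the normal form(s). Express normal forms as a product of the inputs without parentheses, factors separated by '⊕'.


not equal; the first gives x7 ⊕ x6 ⊕ x3 ⊕ x4 ⊕ x5 ⊕ x2 ⊕ x1 and the second x6 ⊕ x3 ⊕ x2 ⊕ x4 ⊕ x7 ⊕ x5 ⊕ x1

In normal form, the first expression is x7 ⊕ x6 ⊕ x3 ⊕ x4 ⊕ x5 ⊕ x2 ⊕ x1
In normal form, the second expression is x6 ⊕ x3 ⊕ x2 ⊕ x4 ⊕ x7 ⊕ x5 ⊕ x1
The forms do not match — not equal.


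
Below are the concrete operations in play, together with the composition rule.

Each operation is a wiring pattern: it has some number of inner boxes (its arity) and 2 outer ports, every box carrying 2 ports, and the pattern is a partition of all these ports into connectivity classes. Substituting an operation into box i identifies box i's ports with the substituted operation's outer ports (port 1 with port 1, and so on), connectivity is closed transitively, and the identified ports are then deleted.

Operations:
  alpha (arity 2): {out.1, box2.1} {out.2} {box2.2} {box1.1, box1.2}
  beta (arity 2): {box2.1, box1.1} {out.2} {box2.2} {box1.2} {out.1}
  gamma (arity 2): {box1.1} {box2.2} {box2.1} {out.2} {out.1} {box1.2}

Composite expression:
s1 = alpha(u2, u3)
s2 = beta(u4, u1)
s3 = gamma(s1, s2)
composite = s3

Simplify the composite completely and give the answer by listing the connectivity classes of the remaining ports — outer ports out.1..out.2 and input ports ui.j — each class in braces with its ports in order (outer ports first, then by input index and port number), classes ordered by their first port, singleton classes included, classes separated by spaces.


{out.1} {out.2} {u1.1, u4.1} {u1.2} {u2.1, u2.2} {u3.1} {u3.2} {u4.2}

Reachability decides: close wires over gamma-identified ports.
through alpha, on inputs (u2, u3): {out.1, u3.1} {out.2} {u2.1, u2.2} {u3.2} (out.j = stage outer ports)
through beta, on inputs (u4, u1): {out.1} {out.2} {u1.1, u4.1} {u1.2} {u4.2} (out.j = stage outer ports)
through gamma, on inputs (u2, u3, u4, u1): {out.1} {out.2} {u1.1, u4.1} {u1.2} {u2.1, u2.2} {u3.1} {u3.2} {u4.2} (out.j = stage outer ports)


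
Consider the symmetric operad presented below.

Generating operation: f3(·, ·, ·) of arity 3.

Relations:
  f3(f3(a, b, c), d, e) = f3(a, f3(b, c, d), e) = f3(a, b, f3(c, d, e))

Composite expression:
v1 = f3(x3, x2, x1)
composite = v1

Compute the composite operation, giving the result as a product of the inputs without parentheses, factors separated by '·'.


x3 · x2 · x1

Every regrouping of f3 is equal, so read the x-inputs in written order.
f3(x3, x2, x1) flattens to x3 · x2 · x1


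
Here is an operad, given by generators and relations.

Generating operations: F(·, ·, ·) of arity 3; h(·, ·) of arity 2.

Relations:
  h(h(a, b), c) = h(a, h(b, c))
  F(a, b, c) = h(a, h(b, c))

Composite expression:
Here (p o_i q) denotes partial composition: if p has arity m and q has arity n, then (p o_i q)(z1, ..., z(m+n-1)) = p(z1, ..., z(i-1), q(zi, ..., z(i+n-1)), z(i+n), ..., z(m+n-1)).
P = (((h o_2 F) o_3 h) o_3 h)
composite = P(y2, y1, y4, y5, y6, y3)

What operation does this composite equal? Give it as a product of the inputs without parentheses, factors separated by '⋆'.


y2 ⋆ y1 ⋆ y4 ⋆ y5 ⋆ y6 ⋆ y3

Every regrouping of h is equal, so read the y-inputs in written order.
h(y4, y5) reduces to y4 ⋆ y5
h(h(y4, y5), y6) reduces to y4 ⋆ y5 ⋆ y6
F(y1, h(h(y4, y5), y6), y3) reduces to y1 ⋆ y4 ⋆ y5 ⋆ y6 ⋆ y3
h(y2, F(y1, h(h(y4, y5), y6), y3)) reduces to y2 ⋆ y1 ⋆ y4 ⋆ y5 ⋆ y6 ⋆ y3


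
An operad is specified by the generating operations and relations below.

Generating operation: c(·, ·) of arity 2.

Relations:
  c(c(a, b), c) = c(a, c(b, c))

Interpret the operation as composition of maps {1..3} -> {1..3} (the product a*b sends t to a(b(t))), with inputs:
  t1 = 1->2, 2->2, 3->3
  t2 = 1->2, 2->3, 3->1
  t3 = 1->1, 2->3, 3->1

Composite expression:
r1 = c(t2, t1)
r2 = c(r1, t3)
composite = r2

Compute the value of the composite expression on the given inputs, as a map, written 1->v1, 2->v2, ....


1->3, 2->1, 3->3

c(t2, t1) = 1->3, 2->3, 3->1
c(c(t2, t1), t3) = 1->3, 2->1, 3->3


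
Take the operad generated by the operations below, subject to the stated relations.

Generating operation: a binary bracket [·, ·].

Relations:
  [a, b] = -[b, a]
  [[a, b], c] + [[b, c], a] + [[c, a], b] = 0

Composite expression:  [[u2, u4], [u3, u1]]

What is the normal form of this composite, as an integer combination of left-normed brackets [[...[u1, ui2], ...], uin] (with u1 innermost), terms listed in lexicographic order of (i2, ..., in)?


[[[u1, u3], u2], u4] - [[[u1, u3], u4], u2]


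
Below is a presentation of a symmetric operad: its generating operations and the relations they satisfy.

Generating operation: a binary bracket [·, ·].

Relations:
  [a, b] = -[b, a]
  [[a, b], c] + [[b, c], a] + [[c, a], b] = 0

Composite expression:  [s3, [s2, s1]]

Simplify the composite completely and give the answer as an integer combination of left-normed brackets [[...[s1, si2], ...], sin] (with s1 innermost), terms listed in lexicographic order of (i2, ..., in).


[[s1, s2], s3]


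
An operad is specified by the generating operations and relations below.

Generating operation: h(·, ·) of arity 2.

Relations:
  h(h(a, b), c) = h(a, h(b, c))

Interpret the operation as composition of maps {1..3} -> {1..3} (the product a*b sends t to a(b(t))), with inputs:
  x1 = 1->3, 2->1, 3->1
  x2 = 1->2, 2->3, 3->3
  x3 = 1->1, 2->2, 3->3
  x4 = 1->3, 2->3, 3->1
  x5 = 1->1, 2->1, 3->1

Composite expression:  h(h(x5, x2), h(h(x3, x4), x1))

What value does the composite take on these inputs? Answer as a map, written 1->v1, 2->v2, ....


h(x5, x2) = 1->1, 2->1, 3->1
h(x3, x4) = 1->3, 2->3, 3->1
h(h(x3, x4), x1) = 1->1, 2->3, 3->3
h(h(x5, x2), h(h(x3, x4), x1)) = 1->1, 2->1, 3->1

1->1, 2->1, 3->1


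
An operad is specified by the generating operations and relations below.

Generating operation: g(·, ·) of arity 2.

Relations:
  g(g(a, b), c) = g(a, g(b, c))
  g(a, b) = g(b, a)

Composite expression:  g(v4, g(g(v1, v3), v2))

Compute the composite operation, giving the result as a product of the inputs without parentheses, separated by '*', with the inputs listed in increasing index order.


v1 * v2 * v3 * v4

Both nesting and order wash out for g; what remains is which v's occur.
g(v1, v3) linearizes to v1 * v3
g(g(v1, v3), v2) linearizes to v1 * v3 * v2
g(v4, g(g(v1, v3), v2)) linearizes to v4 * v1 * v3 * v2
commutativity sorts the factors: v1 * v2 * v3 * v4


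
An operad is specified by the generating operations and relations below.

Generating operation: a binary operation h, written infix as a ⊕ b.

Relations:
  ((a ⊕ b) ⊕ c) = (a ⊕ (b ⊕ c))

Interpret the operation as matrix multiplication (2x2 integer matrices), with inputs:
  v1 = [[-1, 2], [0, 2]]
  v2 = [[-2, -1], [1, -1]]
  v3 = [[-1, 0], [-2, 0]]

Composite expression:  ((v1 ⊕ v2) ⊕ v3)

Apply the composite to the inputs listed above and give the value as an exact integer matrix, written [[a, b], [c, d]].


(v1 ⊕ v2) = [[4, -1], [2, -2]]
((v1 ⊕ v2) ⊕ v3) = [[-2, 0], [2, 0]]

[[-2, 0], [2, 0]]


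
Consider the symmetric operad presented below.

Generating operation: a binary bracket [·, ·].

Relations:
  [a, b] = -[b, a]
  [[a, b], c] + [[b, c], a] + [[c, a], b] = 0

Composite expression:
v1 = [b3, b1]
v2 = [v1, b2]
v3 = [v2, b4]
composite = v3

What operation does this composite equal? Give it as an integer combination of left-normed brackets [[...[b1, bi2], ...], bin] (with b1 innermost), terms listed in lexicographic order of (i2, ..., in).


-[[[b1, b3], b2], b4]

A multilinear Lie element is pinned by b1-initial words (b1 innermost).
Composite bracket: [[[b3, b1], b2], b4]
The bracket unfolds into 8 signed words via [a, b] = ab - ba (2^3 = 8).
Words beginning with b1 determine it all:
  sign of b1b3b2b4 is -1, so it contributes -[[[b1, b3], b2], b4]


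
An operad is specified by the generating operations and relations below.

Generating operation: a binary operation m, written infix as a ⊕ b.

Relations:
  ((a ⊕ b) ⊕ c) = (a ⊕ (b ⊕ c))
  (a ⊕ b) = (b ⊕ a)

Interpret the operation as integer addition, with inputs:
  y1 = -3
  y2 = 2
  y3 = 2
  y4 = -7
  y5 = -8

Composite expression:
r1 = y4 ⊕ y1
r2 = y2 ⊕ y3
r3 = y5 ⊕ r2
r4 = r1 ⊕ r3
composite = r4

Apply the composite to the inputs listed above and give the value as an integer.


-14


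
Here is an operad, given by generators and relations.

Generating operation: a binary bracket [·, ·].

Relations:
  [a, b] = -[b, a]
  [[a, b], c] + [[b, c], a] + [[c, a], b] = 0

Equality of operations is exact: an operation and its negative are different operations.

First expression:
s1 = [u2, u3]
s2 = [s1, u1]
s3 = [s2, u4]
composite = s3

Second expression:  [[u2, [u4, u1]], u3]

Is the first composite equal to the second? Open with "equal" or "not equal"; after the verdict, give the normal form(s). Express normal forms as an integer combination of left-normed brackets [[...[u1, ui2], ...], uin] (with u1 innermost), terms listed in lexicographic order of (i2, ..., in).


not equal — first -[[[u1, u2], u3], u4] + [[[u1, u3], u2], u4], second [[[u1, u4], u2], u3]

Normal form of the first expression: -[[[u1, u2], u3], u4] + [[[u1, u3], u2], u4]
Normal form of the second expression: [[[u1, u4], u2], u3]
The forms do not match — not equal.


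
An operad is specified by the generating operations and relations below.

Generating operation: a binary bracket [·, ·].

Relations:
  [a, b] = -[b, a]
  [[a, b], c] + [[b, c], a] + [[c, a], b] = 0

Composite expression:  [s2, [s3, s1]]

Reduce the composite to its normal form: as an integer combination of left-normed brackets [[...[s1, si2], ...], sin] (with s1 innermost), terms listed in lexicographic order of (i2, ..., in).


Antisymmetry and Jacobi reduce to s1-anchored left-normed brackets.
Composite bracket: [s2, [s3, s1]]
Applying ab - ba throughout gives 4 signed words (2^2 = 4).
Coefficients come from the s1-initial words:
  s1s3s2 (sign +1) contributes +[[s1, s3], s2]

[[s1, s3], s2]


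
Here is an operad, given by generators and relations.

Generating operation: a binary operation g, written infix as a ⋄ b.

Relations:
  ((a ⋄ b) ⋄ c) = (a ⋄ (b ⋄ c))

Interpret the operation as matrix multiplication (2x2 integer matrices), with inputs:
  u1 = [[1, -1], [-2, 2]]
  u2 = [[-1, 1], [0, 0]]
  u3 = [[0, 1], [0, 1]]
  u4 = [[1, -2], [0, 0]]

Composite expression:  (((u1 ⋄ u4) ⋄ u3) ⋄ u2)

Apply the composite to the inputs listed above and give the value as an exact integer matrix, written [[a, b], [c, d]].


(u1 ⋄ u4) = [[1, -2], [-2, 4]]
((u1 ⋄ u4) ⋄ u3) = [[0, -1], [0, 2]]
(((u1 ⋄ u4) ⋄ u3) ⋄ u2) = [[0, 0], [0, 0]]

[[0, 0], [0, 0]]


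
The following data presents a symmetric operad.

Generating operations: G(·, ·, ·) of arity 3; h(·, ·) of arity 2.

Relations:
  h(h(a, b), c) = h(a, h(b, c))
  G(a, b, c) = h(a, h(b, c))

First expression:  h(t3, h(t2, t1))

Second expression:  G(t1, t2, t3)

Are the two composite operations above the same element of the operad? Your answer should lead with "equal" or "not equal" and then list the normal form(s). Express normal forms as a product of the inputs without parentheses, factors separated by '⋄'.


not equal; first: t3 ⋄ t2 ⋄ t1; second: t1 ⋄ t2 ⋄ t3


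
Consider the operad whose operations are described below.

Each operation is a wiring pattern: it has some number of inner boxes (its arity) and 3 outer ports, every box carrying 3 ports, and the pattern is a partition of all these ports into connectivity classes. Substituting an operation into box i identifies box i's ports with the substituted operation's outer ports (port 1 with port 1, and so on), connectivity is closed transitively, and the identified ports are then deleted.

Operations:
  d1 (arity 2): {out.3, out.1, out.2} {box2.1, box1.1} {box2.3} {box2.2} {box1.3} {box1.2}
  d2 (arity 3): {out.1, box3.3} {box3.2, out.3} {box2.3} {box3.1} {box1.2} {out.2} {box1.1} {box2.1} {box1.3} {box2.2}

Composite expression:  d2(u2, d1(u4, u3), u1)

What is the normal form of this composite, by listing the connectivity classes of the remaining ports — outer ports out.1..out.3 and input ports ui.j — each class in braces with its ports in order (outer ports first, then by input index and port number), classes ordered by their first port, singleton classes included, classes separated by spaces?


Substituting into d2 glues patterns; closure does the rest.
through d1, on inputs (u4, u3): {out.1, out.2, out.3} {u3.1, u4.1} {u3.2} {u3.3} {u4.2} {u4.3} (out.j = stage outer ports)
through d2, on inputs (u2, u4, u3, u1): {out.1, u1.3} {out.2} {out.3, u1.2} {u1.1} {u2.1} {u2.2} {u2.3} {u3.1, u4.1} {u3.2} {u3.3} {u4.2} {u4.3} (out.j = stage outer ports)

{out.1, u1.3} {out.2} {out.3, u1.2} {u1.1} {u2.1} {u2.2} {u2.3} {u3.1, u4.1} {u3.2} {u3.3} {u4.2} {u4.3}


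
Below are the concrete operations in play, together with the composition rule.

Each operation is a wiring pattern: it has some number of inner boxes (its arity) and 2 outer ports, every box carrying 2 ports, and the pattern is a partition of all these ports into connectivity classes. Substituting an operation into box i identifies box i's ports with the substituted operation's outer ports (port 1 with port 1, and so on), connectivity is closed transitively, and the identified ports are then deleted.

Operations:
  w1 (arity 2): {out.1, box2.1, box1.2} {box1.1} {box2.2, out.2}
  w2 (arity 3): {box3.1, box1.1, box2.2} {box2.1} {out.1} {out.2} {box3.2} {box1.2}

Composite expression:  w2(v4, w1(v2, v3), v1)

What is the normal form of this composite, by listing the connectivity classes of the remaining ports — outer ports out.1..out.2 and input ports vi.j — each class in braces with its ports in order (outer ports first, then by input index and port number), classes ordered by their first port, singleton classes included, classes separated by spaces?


{out.1} {out.2} {v1.1, v3.2, v4.1} {v1.2} {v2.1} {v2.2, v3.1} {v4.2}

Connectivity passes through glued w2-boundaries; trace each wire chain.
after w1, the pattern on (v2, v3) reads {out.1, v2.2, v3.1} {out.2, v3.2} {v2.1} (out.j = its outer ports)
after w2, the pattern on (v4, v2, v3, v1) reads {out.1} {out.2} {v1.1, v3.2, v4.1} {v1.2} {v2.1} {v2.2, v3.1} {v4.2} (out.j = its outer ports)


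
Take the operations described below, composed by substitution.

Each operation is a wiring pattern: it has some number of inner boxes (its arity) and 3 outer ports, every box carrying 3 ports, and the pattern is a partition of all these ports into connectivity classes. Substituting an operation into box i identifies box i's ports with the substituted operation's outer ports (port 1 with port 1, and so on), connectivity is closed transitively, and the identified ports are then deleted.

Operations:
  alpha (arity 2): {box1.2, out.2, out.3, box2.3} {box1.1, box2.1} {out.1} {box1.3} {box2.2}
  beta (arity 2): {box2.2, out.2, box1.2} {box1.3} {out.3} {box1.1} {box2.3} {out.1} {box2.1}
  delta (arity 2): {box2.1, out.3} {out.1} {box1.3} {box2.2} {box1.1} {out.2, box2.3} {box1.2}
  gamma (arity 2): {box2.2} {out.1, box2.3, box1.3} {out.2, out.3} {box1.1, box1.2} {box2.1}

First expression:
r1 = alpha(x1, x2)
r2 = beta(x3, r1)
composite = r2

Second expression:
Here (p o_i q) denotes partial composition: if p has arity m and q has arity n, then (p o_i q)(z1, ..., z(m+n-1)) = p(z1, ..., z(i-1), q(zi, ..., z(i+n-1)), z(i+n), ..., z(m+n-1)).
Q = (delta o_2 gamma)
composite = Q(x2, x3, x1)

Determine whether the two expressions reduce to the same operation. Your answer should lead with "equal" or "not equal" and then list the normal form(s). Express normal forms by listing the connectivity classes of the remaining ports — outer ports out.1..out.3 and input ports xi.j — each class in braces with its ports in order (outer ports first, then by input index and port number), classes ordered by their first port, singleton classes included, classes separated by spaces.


not equal; first: {out.1} {out.2, x1.2, x2.3, x3.2} {out.3} {x1.1, x2.1} {x1.3} {x2.2} {x3.1} {x3.3}; second: {out.1} {out.2} {out.3, x1.3, x3.3} {x1.1} {x1.2} {x2.1} {x2.2} {x2.3} {x3.1, x3.2}

Reducing the first expression gives {out.1} {out.2, x1.2, x2.3, x3.2} {out.3} {x1.1, x2.1} {x1.3} {x2.2} {x3.1} {x3.3}
Reducing the second expression gives {out.1} {out.2} {out.3, x1.3, x3.3} {x1.1} {x1.2} {x2.1} {x2.2} {x2.3} {x3.1, x3.2}
The forms do not match — not equal.


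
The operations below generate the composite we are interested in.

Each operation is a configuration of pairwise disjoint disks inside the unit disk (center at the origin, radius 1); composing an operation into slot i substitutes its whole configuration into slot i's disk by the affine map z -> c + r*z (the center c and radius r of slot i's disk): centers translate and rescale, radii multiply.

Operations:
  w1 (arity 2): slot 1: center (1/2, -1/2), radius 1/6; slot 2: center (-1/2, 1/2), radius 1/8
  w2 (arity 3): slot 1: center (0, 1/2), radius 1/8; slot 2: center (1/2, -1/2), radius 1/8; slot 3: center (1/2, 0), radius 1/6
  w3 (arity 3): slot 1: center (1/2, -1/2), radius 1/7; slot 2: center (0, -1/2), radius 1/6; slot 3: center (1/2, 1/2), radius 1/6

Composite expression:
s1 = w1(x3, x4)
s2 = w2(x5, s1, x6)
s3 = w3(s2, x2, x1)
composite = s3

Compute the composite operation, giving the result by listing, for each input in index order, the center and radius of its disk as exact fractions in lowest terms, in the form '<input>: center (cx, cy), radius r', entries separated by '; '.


x1: center (1/2, 1/2), radius 1/6; x2: center (0, -1/2), radius 1/6; x3: center (65/112, -65/112), radius 1/336; x4: center (9/16, -9/16), radius 1/448; x5: center (1/2, -3/7), radius 1/56; x6: center (4/7, -1/2), radius 1/42

Nesting under w3 composes maps z -> c + r*z down each x-path.
input x5: composing its 2 substitution steps yields center (1/2, -3/7), radius 1/56
input x3: composing its 3 substitution steps yields center (65/112, -65/112), radius 1/336
input x4: composing its 3 substitution steps yields center (9/16, -9/16), radius 1/448
input x6: composing its 2 substitution steps yields center (4/7, -1/2), radius 1/42
input x2: composing its 1 substitution step yields center (0, -1/2), radius 1/6
input x1: composing its 1 substitution step yields center (1/2, 1/2), radius 1/6


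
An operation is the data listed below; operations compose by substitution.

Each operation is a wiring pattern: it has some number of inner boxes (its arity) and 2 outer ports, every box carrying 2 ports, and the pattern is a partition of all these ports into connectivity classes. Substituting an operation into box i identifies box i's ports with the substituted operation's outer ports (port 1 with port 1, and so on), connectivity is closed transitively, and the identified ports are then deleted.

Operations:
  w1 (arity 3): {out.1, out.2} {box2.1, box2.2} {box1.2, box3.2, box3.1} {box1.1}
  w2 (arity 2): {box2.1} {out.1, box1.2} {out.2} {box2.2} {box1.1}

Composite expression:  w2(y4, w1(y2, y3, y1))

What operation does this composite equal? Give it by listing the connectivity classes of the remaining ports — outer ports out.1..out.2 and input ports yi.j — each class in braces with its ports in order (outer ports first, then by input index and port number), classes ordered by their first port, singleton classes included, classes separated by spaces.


{out.1, y4.2} {out.2} {y1.1, y1.2, y2.2} {y2.1} {y3.1, y3.2} {y4.1}
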